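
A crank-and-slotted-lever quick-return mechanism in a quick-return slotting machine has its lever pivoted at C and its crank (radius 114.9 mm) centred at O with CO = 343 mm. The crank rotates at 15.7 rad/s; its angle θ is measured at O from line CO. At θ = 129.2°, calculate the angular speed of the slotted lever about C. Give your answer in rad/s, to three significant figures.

2.27

ω = 15.7 rad/s
Crank pin A relative to C: A = (d + r cosθ, r sinθ); lever angle φ = atan2(r sinθ, d + r cosθ).
Differentiating tanφ: φ̇ = rω(d cosθ + r)/(d² + r² + 2dr cosθ).
d² + r² + 2dr cosθ = |CA|² = 0.0810336 m²;  d cosθ + r = -0.10189 m.
|ω_lever| = |0.1149·15.7·-0.10189| / 0.0810336 = 2.2681 rad/s.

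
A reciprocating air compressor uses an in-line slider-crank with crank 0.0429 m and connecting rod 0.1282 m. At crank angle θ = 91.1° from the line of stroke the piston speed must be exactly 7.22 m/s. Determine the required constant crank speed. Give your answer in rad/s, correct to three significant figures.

For an in-line slider-crank, |v_piston| = rω|sinθ|·[1 + r cosθ/√(L² − r² sin²θ)].
With r = 0.0429 m, L = 0.1282 m, θ = 91.1°: the bracketed kinematic factor |dx/dθ| = 0.0426 m.
ω = v/|dx/dθ| = 7.22/0.0426 = 169.48 rad/s.

169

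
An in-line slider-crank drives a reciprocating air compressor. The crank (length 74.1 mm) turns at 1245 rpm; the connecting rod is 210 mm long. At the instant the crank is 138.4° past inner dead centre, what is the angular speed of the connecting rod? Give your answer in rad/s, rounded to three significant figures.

35.4

ω = 130.4 rad/s (converted from 1245 rpm).
The rod makes angle φ with the slider axis where L sinφ = r sinθ; differentiating, L cosφ·φ̇ = r ω cosθ.
L cosφ = √(L² − r² sin²θ) = 0.20416 m.
|ω_rod| = r ω |cosθ| / √(L² − r² sin²θ) = 0.0741·130.4·0.74780/0.20416 = 35.387 rad/s.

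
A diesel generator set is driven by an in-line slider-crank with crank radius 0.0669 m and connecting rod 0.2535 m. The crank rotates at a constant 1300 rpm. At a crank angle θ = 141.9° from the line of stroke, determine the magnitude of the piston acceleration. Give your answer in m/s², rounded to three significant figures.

891

ω = 2π·1300/60 = 136.1 rad/s
x(θ) = r cosθ + √(L² − r² sin²θ); with ω constant, a = ω²·d²x/dθ².
d²x/dθ² = −r cosθ − r²(cos2θ)/√u − r⁴ sin²2θ/(4u^{3/2}),  u = L² − r² sin²θ = 0.0625582 m².
Substituting r = 0.0669 m, L = 0.2535 m, θ = 141.9°: d²x/dθ² = +0.048076 m.
a = ω²·d²x/dθ² = (136.1)²·(+0.048076) = +890.98 m/s²;  |a| = 890.98 m/s².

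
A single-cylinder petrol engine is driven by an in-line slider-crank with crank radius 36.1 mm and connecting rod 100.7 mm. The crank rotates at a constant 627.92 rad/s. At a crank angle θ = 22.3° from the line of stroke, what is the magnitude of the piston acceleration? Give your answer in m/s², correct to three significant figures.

ω = 627.9 rad/s
x(θ) = r cosθ + √(L² − r² sin²θ); with ω constant, a = ω²·d²x/dθ².
d²x/dθ² = −r cosθ − r²(cos2θ)/√u − r⁴ sin²2θ/(4u^{3/2}),  u = L² − r² sin²θ = 0.00995284 m².
Substituting r = 0.0361 m, L = 0.1007 m, θ = 22.3°: d²x/dθ² = -0.042912 m.
a = ω²·d²x/dθ² = (627.9)²·(-0.042912) = -16920 m/s²;  |a| = 16920 m/s².

16900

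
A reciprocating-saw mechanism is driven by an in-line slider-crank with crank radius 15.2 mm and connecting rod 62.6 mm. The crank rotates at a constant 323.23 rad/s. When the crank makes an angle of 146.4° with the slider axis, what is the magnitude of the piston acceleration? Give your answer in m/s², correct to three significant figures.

ω = 323.2 rad/s
x(θ) = r cosθ + √(L² − r² sin²θ); with ω constant, a = ω²·d²x/dθ².
d²x/dθ² = −r cosθ − r²(cos2θ)/√u − r⁴ sin²2θ/(4u^{3/2}),  u = L² − r² sin²θ = 0.00384801 m².
Substituting r = 0.0152 m, L = 0.0626 m, θ = 146.4°: d²x/dθ² = +0.01117 m.
a = ω²·d²x/dθ² = (323.2)²·(+0.01117) = +1167 m/s²;  |a| = 1167 m/s².

1170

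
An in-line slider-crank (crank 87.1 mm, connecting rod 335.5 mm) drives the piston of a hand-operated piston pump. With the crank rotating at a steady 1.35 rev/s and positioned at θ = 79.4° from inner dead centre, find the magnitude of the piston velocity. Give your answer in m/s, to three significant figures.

0.762

ω = 2π·1.35 = 8.482 rad/s
For an in-line slider-crank, x = r cosθ + √(L² − r² sin²θ), so v = −rω sinθ·[1 + r cosθ/√(L² − r² sin²θ)].
With r = 0.0871 m, L = 0.3355 m, θ = 79.4°: √(L² − r² sin²θ) = 0.32439 m.
v = −0.0871·8.482·0.98294·[1 + 0.0871·0.18395/0.32439] = -0.76207 m/s.
|v| = 0.76207 m/s.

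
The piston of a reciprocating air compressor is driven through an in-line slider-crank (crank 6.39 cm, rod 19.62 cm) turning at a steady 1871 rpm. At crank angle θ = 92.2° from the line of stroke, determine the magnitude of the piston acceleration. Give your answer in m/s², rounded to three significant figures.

936

ω = 2π·1871/60 = 195.9 rad/s
x(θ) = r cosθ + √(L² − r² sin²θ); with ω constant, a = ω²·d²x/dθ².
d²x/dθ² = −r cosθ − r²(cos2θ)/√u − r⁴ sin²2θ/(4u^{3/2}),  u = L² − r² sin²θ = 0.0344172 m².
Substituting r = 0.0639 m, L = 0.1962 m, θ = 92.2°: d²x/dθ² = +0.024394 m.
a = ω²·d²x/dθ² = (195.9)²·(+0.024394) = +936.45 m/s²;  |a| = 936.45 m/s².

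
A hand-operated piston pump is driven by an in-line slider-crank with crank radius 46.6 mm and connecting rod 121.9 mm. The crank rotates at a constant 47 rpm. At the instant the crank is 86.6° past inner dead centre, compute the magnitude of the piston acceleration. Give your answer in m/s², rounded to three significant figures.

ω = 2π·47/60 = 4.922 rad/s
x(θ) = r cosθ + √(L² − r² sin²θ); with ω constant, a = ω²·d²x/dθ².
d²x/dθ² = −r cosθ − r²(cos2θ)/√u − r⁴ sin²2θ/(4u^{3/2}),  u = L² − r² sin²θ = 0.0126957 m².
Substituting r = 0.0466 m, L = 0.1219 m, θ = 86.6°: d²x/dθ² = +0.016362 m.
a = ω²·d²x/dθ² = (4.922)²·(+0.016362) = +0.39636 m/s²;  |a| = 0.39636 m/s².

0.396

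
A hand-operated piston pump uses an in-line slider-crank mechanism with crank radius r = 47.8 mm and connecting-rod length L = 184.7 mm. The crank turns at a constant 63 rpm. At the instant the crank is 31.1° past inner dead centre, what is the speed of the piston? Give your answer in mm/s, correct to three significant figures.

199

ω = 2π·63/60 = 6.597 rad/s
For an in-line slider-crank, x = r cosθ + √(L² − r² sin²θ), so v = −rω sinθ·[1 + r cosθ/√(L² − r² sin²θ)].
With r = 0.0478 m, L = 0.1847 m, θ = 31.1°: √(L² − r² sin²θ) = 0.18304 m.
v = −0.0478·6.597·0.51653·[1 + 0.0478·0.85627/0.18304] = -0.19931 m/s.
|v| = 0.19931 m/s = 199.31 mm/s.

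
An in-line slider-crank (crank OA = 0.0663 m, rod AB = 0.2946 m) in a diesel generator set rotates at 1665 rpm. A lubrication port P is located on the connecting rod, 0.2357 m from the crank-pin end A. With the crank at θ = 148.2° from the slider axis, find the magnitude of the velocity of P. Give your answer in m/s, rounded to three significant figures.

5.51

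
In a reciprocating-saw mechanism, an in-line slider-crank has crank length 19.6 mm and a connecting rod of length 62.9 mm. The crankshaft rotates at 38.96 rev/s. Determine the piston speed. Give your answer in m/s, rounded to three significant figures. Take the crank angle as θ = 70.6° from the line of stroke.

5.02

ω = 2π·39 = 244.8 rad/s
For an in-line slider-crank, x = r cosθ + √(L² − r² sin²θ), so v = −rω sinθ·[1 + r cosθ/√(L² − r² sin²θ)].
With r = 0.0196 m, L = 0.0629 m, θ = 70.6°: √(L² − r² sin²θ) = 0.060122 m.
v = −0.0196·244.8·0.94322·[1 + 0.0196·0.33216/0.060122] = -5.0156 m/s.
|v| = 5.0156 m/s.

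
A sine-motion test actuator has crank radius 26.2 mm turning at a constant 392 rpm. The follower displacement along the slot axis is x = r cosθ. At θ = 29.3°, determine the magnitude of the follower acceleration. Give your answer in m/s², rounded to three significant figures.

ω = 41.05 rad/s (from 392 rpm).
x = r cosθ ⇒ ẍ = −rω² cosθ (ω constant).
|a| = rω²|cosθ| = 0.0262·(41.05)²·|cos 29.3°| = 38.502 m/s².

38.5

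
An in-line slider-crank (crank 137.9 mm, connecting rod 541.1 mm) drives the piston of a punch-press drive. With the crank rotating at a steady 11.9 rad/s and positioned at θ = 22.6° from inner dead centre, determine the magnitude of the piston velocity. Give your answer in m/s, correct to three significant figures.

ω = 11.9 rad/s
For an in-line slider-crank, x = r cosθ + √(L² − r² sin²θ), so v = −rω sinθ·[1 + r cosθ/√(L² − r² sin²θ)].
With r = 0.1379 m, L = 0.5411 m, θ = 22.6°: √(L² − r² sin²θ) = 0.5385 m.
v = −0.1379·11.9·0.38430·[1 + 0.1379·0.92321/0.5385] = -0.77973 m/s.
|v| = 0.77973 m/s.

0.780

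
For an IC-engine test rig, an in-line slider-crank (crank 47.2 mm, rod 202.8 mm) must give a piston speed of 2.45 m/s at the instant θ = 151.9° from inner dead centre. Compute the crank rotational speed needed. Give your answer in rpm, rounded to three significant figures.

For an in-line slider-crank, |v_piston| = rω|sinθ|·[1 + r cosθ/√(L² − r² sin²θ)].
With r = 0.0472 m, L = 0.2028 m, θ = 151.9°: the bracketed kinematic factor |dx/dθ| = 0.01764 m.
ω = v/|dx/dθ| = 2.45/0.01764 = 138.89 rad/s.
N = 60ω/(2π) = 1326.3 rpm.

1330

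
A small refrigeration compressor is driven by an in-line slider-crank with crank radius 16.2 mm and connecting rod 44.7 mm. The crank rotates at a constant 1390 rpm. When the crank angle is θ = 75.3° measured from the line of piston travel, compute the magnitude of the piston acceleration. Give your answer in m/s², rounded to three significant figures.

27.4

ω = 2π·1390/60 = 145.6 rad/s
x(θ) = r cosθ + √(L² − r² sin²θ); with ω constant, a = ω²·d²x/dθ².
d²x/dθ² = −r cosθ − r²(cos2θ)/√u − r⁴ sin²2θ/(4u^{3/2}),  u = L² − r² sin²θ = 0.00175255 m².
Substituting r = 0.0162 m, L = 0.0447 m, θ = 75.3°: d²x/dθ² = +0.0012942 m.
a = ω²·d²x/dθ² = (145.6)²·(+0.0012942) = +27.42 m/s²;  |a| = 27.42 m/s².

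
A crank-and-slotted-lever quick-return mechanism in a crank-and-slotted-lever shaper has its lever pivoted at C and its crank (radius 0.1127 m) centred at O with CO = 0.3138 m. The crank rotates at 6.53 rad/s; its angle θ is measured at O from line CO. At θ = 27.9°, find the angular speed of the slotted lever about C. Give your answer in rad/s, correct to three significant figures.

1.65

ω = 6.53 rad/s
Crank pin A relative to C: A = (d + r cosθ, r sinθ); lever angle φ = atan2(r sinθ, d + r cosθ).
Differentiating tanφ: φ̇ = rω(d cosθ + r)/(d² + r² + 2dr cosθ).
d² + r² + 2dr cosθ = |CA|² = 0.173681 m²;  d cosθ + r = +0.39003 m.
|ω_lever| = |0.1127·6.53·+0.39003| / 0.173681 = 1.6526 rad/s.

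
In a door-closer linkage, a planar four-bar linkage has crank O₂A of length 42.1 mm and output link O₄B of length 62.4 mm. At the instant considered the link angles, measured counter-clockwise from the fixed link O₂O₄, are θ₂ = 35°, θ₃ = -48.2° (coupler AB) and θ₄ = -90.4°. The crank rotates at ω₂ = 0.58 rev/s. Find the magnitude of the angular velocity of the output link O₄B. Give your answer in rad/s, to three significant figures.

ω₂ = 3.644 rad/s (from 0.58 rev/s).
Differentiating the loop-closure r₂e^{iθ₂}+r₃e^{iθ₃}=r₁+r₄e^{iθ₄} gives r₂ω₂e^{iθ₂}+r₃ω₃e^{iθ₃}=r₄ω₄e^{iθ₄}.
Eliminating the other unknown: ω₄ = r₂ω₂ sin(θ₂−θ₃) / [r₄ sin(θ₄−θ₃)].
Numerator sine = +0.99297; denominator sine = -0.67172.
Result = 0.0421·3.644·(+0.99297) / (0.0624·(-0.67172)) = -3.6346 rad/s; magnitude 3.6346 rad/s.

3.63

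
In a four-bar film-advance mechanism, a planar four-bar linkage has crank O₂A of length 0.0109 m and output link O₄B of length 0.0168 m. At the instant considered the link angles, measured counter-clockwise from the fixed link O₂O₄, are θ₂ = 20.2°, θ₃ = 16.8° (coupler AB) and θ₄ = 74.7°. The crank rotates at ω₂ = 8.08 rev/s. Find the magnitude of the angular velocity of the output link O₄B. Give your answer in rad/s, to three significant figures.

2.31

ω₂ = 50.77 rad/s (from 8.08 rev/s).
Differentiating the loop-closure r₂e^{iθ₂}+r₃e^{iθ₃}=r₁+r₄e^{iθ₄} gives r₂ω₂e^{iθ₂}+r₃ω₃e^{iθ₃}=r₄ω₄e^{iθ₄}.
Eliminating the other unknown: ω₄ = r₂ω₂ sin(θ₂−θ₃) / [r₄ sin(θ₄−θ₃)].
Numerator sine = +0.05931; denominator sine = +0.84712.
Result = 0.0109·50.77·(+0.05931) / (0.0168·(+0.84712)) = +2.306 rad/s; magnitude 2.306 rad/s.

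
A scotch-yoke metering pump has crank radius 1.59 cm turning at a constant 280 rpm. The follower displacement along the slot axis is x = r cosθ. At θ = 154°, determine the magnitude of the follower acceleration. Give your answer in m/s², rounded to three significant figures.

ω = 29.32 rad/s (from 280 rpm).
x = r cosθ ⇒ ẍ = −rω² cosθ (ω constant).
|a| = rω²|cosθ| = 0.0159·(29.32)²·|cos 154°| = 12.287 m/s².

12.3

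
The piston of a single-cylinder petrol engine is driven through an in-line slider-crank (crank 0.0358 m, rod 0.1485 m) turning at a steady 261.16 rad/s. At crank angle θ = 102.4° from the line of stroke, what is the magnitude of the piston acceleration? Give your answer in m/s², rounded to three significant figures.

1070

ω = 261.2 rad/s
x(θ) = r cosθ + √(L² − r² sin²θ); with ω constant, a = ω²·d²x/dθ².
d²x/dθ² = −r cosθ − r²(cos2θ)/√u − r⁴ sin²2θ/(4u^{3/2}),  u = L² − r² sin²θ = 0.0208297 m².
Substituting r = 0.0358 m, L = 0.1485 m, θ = 102.4°: d²x/dθ² = +0.015725 m.
a = ω²·d²x/dθ² = (261.2)²·(+0.015725) = +1072.5 m/s²;  |a| = 1072.5 m/s².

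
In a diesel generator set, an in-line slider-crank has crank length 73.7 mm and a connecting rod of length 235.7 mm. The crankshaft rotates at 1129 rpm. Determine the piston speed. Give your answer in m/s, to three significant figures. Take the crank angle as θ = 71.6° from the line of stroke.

ω = 2π·1129/60 = 118.2 rad/s
For an in-line slider-crank, x = r cosθ + √(L² − r² sin²θ), so v = −rω sinθ·[1 + r cosθ/√(L² − r² sin²θ)].
With r = 0.0737 m, L = 0.2357 m, θ = 71.6°: √(L² − r² sin²θ) = 0.22509 m.
v = −0.0737·118.2·0.94888·[1 + 0.0737·0.31565/0.22509] = -9.1225 m/s.
|v| = 9.1225 m/s.

9.12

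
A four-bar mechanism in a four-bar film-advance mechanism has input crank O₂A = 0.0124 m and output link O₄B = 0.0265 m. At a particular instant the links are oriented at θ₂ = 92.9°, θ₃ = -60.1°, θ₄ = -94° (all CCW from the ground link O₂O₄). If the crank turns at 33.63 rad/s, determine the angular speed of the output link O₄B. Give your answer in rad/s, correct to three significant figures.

12.8

ω₂ = 33.63 rad/s
Differentiating the loop-closure r₂e^{iθ₂}+r₃e^{iθ₃}=r₁+r₄e^{iθ₄} gives r₂ω₂e^{iθ₂}+r₃ω₃e^{iθ₃}=r₄ω₄e^{iθ₄}.
Eliminating the other unknown: ω₄ = r₂ω₂ sin(θ₂−θ₃) / [r₄ sin(θ₄−θ₃)].
Numerator sine = +0.45399; denominator sine = -0.55775.
Result = 0.0124·33.63·(+0.45399) / (0.0265·(-0.55775)) = -12.809 rad/s; magnitude 12.809 rad/s.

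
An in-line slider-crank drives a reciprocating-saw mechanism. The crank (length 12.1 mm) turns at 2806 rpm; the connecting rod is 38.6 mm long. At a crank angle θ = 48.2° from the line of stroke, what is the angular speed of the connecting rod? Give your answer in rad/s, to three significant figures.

63.1

ω = 293.8 rad/s (converted from 2806 rpm).
The rod makes angle φ with the slider axis where L sinφ = r sinθ; differentiating, L cosφ·φ̇ = r ω cosθ.
L cosφ = √(L² − r² sin²θ) = 0.037531 m.
|ω_rod| = r ω |cosθ| / √(L² − r² sin²θ) = 0.0121·293.8·0.66653/0.037531 = 63.144 rad/s.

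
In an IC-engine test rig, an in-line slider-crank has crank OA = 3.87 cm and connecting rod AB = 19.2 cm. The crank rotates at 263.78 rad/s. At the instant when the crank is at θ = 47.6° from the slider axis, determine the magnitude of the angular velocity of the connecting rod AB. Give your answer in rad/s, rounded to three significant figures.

ω = 263.8 rad/s
The rod makes angle φ with the slider axis where L sinφ = r sinθ; differentiating, L cosφ·φ̇ = r ω cosθ.
L cosφ = √(L² − r² sin²θ) = 0.18986 m.
|ω_rod| = r ω |cosθ| / √(L² − r² sin²θ) = 0.0387·263.8·0.67430/0.18986 = 36.255 rad/s.

36.3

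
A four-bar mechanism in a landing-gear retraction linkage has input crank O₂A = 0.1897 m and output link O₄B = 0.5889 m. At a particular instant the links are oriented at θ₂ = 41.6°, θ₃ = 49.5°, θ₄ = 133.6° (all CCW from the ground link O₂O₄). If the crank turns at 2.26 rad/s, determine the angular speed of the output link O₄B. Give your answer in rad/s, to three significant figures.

ω₂ = 2.26 rad/s
Differentiating the loop-closure r₂e^{iθ₂}+r₃e^{iθ₃}=r₁+r₄e^{iθ₄} gives r₂ω₂e^{iθ₂}+r₃ω₃e^{iθ₃}=r₄ω₄e^{iθ₄}.
Eliminating the other unknown: ω₄ = r₂ω₂ sin(θ₂−θ₃) / [r₄ sin(θ₄−θ₃)].
Numerator sine = -0.13744; denominator sine = +0.99470.
Result = 0.1897·2.26·(-0.13744) / (0.5889·(+0.99470)) = -0.10059 rad/s; magnitude 0.10059 rad/s.

0.101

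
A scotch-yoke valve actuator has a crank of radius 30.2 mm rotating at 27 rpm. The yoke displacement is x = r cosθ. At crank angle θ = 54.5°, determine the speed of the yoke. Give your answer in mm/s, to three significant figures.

69.5

ω = 2.827 rad/s (from 27 rpm).
x = r cosθ ⇒ ẋ = −rω sinθ.
|v| = rω|sinθ| = 0.0302·2.827·|sin 54.5°| = 0.069516 m/s = 69.516 mm/s.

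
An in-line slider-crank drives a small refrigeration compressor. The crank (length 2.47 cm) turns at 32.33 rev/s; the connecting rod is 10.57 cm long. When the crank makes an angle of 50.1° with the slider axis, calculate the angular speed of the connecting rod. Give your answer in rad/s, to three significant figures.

31.0

ω = 203.1 rad/s (converted from 32.33 rev/s).
The rod makes angle φ with the slider axis where L sinφ = r sinθ; differentiating, L cosφ·φ̇ = r ω cosθ.
L cosφ = √(L² − r² sin²θ) = 0.10399 m.
|ω_rod| = r ω |cosθ| / √(L² − r² sin²θ) = 0.0247·203.1·0.64145/0.10399 = 30.95 rad/s.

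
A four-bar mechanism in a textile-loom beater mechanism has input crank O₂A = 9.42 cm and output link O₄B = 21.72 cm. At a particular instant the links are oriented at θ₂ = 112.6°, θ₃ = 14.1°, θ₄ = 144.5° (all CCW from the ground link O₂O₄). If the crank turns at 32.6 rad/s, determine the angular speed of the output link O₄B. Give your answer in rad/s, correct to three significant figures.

18.4

ω₂ = 32.6 rad/s
Differentiating the loop-closure r₂e^{iθ₂}+r₃e^{iθ₃}=r₁+r₄e^{iθ₄} gives r₂ω₂e^{iθ₂}+r₃ω₃e^{iθ₃}=r₄ω₄e^{iθ₄}.
Eliminating the other unknown: ω₄ = r₂ω₂ sin(θ₂−θ₃) / [r₄ sin(θ₄−θ₃)].
Numerator sine = +0.98902; denominator sine = +0.76154.
Result = 0.0942·32.6·(+0.98902) / (0.2172·(+0.76154)) = +18.362 rad/s; magnitude 18.362 rad/s.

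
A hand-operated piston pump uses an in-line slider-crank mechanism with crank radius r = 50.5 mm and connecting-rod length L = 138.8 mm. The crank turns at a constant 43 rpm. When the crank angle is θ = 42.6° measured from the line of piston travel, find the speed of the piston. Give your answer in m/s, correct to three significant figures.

0.196

ω = 2π·43/60 = 4.503 rad/s
For an in-line slider-crank, x = r cosθ + √(L² − r² sin²θ), so v = −rω sinθ·[1 + r cosθ/√(L² − r² sin²θ)].
With r = 0.0505 m, L = 0.1388 m, θ = 42.6°: √(L² − r² sin²θ) = 0.13453 m.
v = −0.0505·4.503·0.67688·[1 + 0.0505·0.73610/0.13453] = -0.19645 m/s.
|v| = 0.19645 m/s.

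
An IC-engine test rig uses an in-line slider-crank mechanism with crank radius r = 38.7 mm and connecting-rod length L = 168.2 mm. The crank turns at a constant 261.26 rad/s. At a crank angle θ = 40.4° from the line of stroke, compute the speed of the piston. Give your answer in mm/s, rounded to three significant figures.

ω = 261.3 rad/s
For an in-line slider-crank, x = r cosθ + √(L² − r² sin²θ), so v = −rω sinθ·[1 + r cosθ/√(L² − r² sin²θ)].
With r = 0.0387 m, L = 0.1682 m, θ = 40.4°: √(L² − r² sin²θ) = 0.16632 m.
v = −0.0387·261.3·0.64812·[1 + 0.0387·0.76154/0.16632] = -7.7142 m/s.
|v| = 7.7142 m/s = 7714.2 mm/s.

7710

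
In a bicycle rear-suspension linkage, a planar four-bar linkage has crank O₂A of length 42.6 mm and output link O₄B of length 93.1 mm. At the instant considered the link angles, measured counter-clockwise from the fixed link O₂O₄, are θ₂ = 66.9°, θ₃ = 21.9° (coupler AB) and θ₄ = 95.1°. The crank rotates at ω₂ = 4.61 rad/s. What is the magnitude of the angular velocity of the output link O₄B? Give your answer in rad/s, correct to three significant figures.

ω₂ = 4.61 rad/s
Differentiating the loop-closure r₂e^{iθ₂}+r₃e^{iθ₃}=r₁+r₄e^{iθ₄} gives r₂ω₂e^{iθ₂}+r₃ω₃e^{iθ₃}=r₄ω₄e^{iθ₄}.
Eliminating the other unknown: ω₄ = r₂ω₂ sin(θ₂−θ₃) / [r₄ sin(θ₄−θ₃)].
Numerator sine = +0.70711; denominator sine = +0.95732.
Result = 0.0426·4.61·(+0.70711) / (0.0931·(+0.95732)) = +1.5581 rad/s; magnitude 1.5581 rad/s.

1.56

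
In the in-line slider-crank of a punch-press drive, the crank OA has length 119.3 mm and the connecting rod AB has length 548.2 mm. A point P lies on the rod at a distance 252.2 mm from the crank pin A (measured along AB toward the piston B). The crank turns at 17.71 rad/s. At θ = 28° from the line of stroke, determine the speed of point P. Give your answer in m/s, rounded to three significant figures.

1.48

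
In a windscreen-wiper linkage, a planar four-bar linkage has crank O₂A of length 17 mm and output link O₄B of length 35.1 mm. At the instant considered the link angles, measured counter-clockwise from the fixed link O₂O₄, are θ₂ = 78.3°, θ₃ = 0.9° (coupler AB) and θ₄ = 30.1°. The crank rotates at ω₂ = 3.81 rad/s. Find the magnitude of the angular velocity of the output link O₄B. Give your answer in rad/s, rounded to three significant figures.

3.69

ω₂ = 3.81 rad/s
Differentiating the loop-closure r₂e^{iθ₂}+r₃e^{iθ₃}=r₁+r₄e^{iθ₄} gives r₂ω₂e^{iθ₂}+r₃ω₃e^{iθ₃}=r₄ω₄e^{iθ₄}.
Eliminating the other unknown: ω₄ = r₂ω₂ sin(θ₂−θ₃) / [r₄ sin(θ₄−θ₃)].
Numerator sine = +0.97592; denominator sine = +0.48786.
Result = 0.017·3.81·(+0.97592) / (0.0351·(+0.48786)) = +3.6913 rad/s; magnitude 3.6913 rad/s.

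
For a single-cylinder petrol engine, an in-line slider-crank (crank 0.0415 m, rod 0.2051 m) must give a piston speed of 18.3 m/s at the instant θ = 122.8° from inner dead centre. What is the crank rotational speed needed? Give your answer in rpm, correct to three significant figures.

5640

For an in-line slider-crank, |v_piston| = rω|sinθ|·[1 + r cosθ/√(L² − r² sin²θ)].
With r = 0.0415 m, L = 0.2051 m, θ = 122.8°: the bracketed kinematic factor |dx/dθ| = 0.031003 m.
ω = v/|dx/dθ| = 18.3/0.031003 = 590.26 rad/s.
N = 60ω/(2π) = 5636.5 rpm.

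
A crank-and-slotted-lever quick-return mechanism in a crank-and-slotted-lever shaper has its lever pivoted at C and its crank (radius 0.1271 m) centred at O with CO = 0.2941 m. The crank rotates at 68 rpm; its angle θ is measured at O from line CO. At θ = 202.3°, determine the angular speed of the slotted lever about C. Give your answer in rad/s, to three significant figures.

3.92

ω = 7.121 rad/s (from 68 rpm).
Crank pin A relative to C: A = (d + r cosθ, r sinθ); lever angle φ = atan2(r sinθ, d + r cosθ).
Differentiating tanφ: φ̇ = rω(d cosθ + r)/(d² + r² + 2dr cosθ).
d² + r² + 2dr cosθ = |CA|² = 0.0334803 m²;  d cosθ + r = -0.145 m.
|ω_lever| = |0.1271·7.121·-0.145| / 0.0334803 = 3.9199 rad/s.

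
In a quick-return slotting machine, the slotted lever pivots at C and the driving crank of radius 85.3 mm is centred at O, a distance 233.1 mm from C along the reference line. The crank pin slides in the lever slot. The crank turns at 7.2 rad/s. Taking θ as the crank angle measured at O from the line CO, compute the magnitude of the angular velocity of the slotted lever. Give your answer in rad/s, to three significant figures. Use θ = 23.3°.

1.87

ω = 7.2 rad/s
Crank pin A relative to C: A = (d + r cosθ, r sinθ); lever angle φ = atan2(r sinθ, d + r cosθ).
Differentiating tanφ: φ̇ = rω(d cosθ + r)/(d² + r² + 2dr cosθ).
d² + r² + 2dr cosθ = |CA|² = 0.0981354 m²;  d cosθ + r = +0.29939 m.
|ω_lever| = |0.0853·7.2·+0.29939| / 0.0981354 = 1.8737 rad/s.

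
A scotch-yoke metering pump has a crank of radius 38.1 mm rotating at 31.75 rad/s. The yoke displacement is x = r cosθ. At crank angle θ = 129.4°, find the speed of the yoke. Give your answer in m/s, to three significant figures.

0.935

ω = 31.75 rad/s
x = r cosθ ⇒ ẋ = −rω sinθ.
|v| = rω|sinθ| = 0.0381·31.75·|sin 129.4°| = 0.93476 m/s.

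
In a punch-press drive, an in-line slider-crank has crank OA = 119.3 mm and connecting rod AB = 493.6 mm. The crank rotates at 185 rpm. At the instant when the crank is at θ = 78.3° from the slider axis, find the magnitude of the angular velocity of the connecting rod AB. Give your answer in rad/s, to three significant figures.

ω = 19.37 rad/s (converted from 185 rpm).
The rod makes angle φ with the slider axis where L sinφ = r sinθ; differentiating, L cosφ·φ̇ = r ω cosθ.
L cosφ = √(L² − r² sin²θ) = 0.47958 m.
|ω_rod| = r ω |cosθ| / √(L² − r² sin²θ) = 0.1193·19.37·0.20279/0.47958 = 0.97729 rad/s.

0.977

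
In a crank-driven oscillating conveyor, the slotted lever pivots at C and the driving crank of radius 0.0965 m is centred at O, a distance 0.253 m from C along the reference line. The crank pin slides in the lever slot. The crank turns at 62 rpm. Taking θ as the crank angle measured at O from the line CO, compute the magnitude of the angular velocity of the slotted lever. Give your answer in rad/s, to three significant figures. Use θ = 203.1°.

ω = 6.493 rad/s (from 62 rpm).
Crank pin A relative to C: A = (d + r cosθ, r sinθ); lever angle φ = atan2(r sinθ, d + r cosθ).
Differentiating tanφ: φ̇ = rω(d cosθ + r)/(d² + r² + 2dr cosθ).
d² + r² + 2dr cosθ = |CA|² = 0.0284073 m²;  d cosθ + r = -0.13621 m.
|ω_lever| = |0.0965·6.493·-0.13621| / 0.0284073 = 3.0043 rad/s.

3.00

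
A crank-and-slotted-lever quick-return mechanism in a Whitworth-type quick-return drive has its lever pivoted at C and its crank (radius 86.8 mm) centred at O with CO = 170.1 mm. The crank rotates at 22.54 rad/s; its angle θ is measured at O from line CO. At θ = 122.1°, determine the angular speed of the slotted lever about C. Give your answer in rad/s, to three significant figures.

ω = 22.54 rad/s
Crank pin A relative to C: A = (d + r cosθ, r sinθ); lever angle φ = atan2(r sinθ, d + r cosθ).
Differentiating tanφ: φ̇ = rω(d cosθ + r)/(d² + r² + 2dr cosθ).
d² + r² + 2dr cosθ = |CA|² = 0.0207764 m²;  d cosθ + r = -0.0035909 m.
|ω_lever| = |0.0868·22.54·-0.0035909| / 0.0207764 = 0.33815 rad/s.

0.338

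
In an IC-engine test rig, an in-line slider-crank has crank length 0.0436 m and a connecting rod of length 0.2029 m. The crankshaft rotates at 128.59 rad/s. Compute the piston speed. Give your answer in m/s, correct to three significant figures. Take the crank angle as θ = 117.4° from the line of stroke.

4.48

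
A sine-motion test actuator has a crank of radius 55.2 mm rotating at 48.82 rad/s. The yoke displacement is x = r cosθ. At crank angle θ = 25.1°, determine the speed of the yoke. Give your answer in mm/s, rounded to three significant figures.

ω = 48.82 rad/s
x = r cosθ ⇒ ẋ = −rω sinθ.
|v| = rω|sinθ| = 0.0552·48.82·|sin 25.1°| = 1.1432 m/s = 1143.2 mm/s.

1140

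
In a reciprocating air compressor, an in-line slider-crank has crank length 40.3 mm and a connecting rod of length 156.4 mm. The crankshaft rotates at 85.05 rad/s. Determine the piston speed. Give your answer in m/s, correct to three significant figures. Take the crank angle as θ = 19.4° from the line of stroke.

1.42

ω = 85.05 rad/s
For an in-line slider-crank, x = r cosθ + √(L² − r² sin²θ), so v = −rω sinθ·[1 + r cosθ/√(L² − r² sin²θ)].
With r = 0.0403 m, L = 0.1564 m, θ = 19.4°: √(L² − r² sin²θ) = 0.15583 m.
v = −0.0403·85.05·0.33216·[1 + 0.0403·0.94322/0.15583] = -1.4162 m/s.
|v| = 1.4162 m/s.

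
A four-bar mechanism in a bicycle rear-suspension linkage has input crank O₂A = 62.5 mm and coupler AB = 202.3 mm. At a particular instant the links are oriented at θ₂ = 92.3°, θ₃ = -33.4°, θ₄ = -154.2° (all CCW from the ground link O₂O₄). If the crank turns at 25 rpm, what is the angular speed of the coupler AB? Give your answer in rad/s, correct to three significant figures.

ω₂ = 2.618 rad/s (from 25 rpm).
Differentiating the loop-closure r₂e^{iθ₂}+r₃e^{iθ₃}=r₁+r₄e^{iθ₄} gives r₂ω₂e^{iθ₂}+r₃ω₃e^{iθ₃}=r₄ω₄e^{iθ₄}.
Eliminating the other unknown: ω₃ = r₂ω₂ sin(θ₄−θ₂) / [r₃ sin(θ₃−θ₄)].
Numerator sine = +0.91706; denominator sine = +0.85896.
Result = 0.0625·2.618·(+0.91706) / (0.2023·(+0.85896)) = +0.86353 rad/s; magnitude 0.86353 rad/s.

0.864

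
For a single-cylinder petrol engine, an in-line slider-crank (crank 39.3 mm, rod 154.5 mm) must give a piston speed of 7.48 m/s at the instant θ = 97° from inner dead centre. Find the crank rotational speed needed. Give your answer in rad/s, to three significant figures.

198

For an in-line slider-crank, |v_piston| = rω|sinθ|·[1 + r cosθ/√(L² − r² sin²θ)].
With r = 0.0393 m, L = 0.1545 m, θ = 97°: the bracketed kinematic factor |dx/dθ| = 0.037757 m.
ω = v/|dx/dθ| = 7.48/0.037757 = 198.11 rad/s.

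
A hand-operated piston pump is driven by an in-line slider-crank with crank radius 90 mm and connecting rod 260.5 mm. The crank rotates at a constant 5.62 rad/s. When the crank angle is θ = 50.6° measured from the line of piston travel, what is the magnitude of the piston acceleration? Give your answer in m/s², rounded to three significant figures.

ω = 5.62 rad/s
x(θ) = r cosθ + √(L² − r² sin²θ); with ω constant, a = ω²·d²x/dθ².
d²x/dθ² = −r cosθ − r²(cos2θ)/√u − r⁴ sin²2θ/(4u^{3/2}),  u = L² − r² sin²θ = 0.0630236 m².
Substituting r = 0.09 m, L = 0.2605 m, θ = 50.6°: d²x/dθ² = -0.051856 m.
a = ω²·d²x/dθ² = (5.62)²·(-0.051856) = -1.6379 m/s²;  |a| = 1.6379 m/s².

1.64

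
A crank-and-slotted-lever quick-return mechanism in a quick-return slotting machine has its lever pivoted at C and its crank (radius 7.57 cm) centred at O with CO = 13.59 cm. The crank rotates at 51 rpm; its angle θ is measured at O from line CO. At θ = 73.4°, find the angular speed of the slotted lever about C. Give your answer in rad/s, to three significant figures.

1.54

ω = 5.341 rad/s (from 51 rpm).
Crank pin A relative to C: A = (d + r cosθ, r sinθ); lever angle φ = atan2(r sinθ, d + r cosθ).
Differentiating tanφ: φ̇ = rω(d cosθ + r)/(d² + r² + 2dr cosθ).
d² + r² + 2dr cosθ = |CA|² = 0.0300774 m²;  d cosθ + r = +0.11453 m.
|ω_lever| = |0.0757·5.341·+0.11453| / 0.0300774 = 1.5394 rad/s.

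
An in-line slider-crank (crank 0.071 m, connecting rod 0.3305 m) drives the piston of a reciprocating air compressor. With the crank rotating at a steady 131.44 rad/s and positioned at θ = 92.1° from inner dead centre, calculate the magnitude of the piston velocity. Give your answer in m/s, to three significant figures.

9.25

ω = 131.4 rad/s
For an in-line slider-crank, x = r cosθ + √(L² − r² sin²θ), so v = −rω sinθ·[1 + r cosθ/√(L² − r² sin²θ)].
With r = 0.071 m, L = 0.3305 m, θ = 92.1°: √(L² − r² sin²θ) = 0.32279 m.
v = −0.071·131.4·0.99933·[1 + 0.071·-0.03664/0.32279] = -9.2508 m/s.
|v| = 9.2508 m/s.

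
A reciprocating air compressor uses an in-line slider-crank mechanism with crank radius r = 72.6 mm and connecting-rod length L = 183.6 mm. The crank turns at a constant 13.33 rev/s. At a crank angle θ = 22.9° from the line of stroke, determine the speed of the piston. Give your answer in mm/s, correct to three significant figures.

3240

ω = 2π·13.3 = 83.75 rad/s
For an in-line slider-crank, x = r cosθ + √(L² − r² sin²θ), so v = −rω sinθ·[1 + r cosθ/√(L² − r² sin²θ)].
With r = 0.0726 m, L = 0.1836 m, θ = 22.9°: √(L² − r² sin²θ) = 0.18141 m.
v = −0.0726·83.75·0.38912·[1 + 0.0726·0.92119/0.18141] = -3.2384 m/s.
|v| = 3.2384 m/s = 3238.4 mm/s.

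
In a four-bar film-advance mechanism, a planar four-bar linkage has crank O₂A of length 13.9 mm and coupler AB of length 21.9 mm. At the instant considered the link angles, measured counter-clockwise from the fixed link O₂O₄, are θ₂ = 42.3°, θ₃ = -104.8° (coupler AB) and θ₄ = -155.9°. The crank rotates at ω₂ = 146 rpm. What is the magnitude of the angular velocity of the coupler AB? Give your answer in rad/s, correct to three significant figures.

3.89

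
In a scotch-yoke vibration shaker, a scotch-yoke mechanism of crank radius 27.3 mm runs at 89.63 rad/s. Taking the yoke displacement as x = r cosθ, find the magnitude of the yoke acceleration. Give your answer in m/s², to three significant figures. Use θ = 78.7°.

ω = 89.63 rad/s
x = r cosθ ⇒ ẍ = −rω² cosθ (ω constant).
|a| = rω²|cosθ| = 0.0273·(89.63)²·|cos 78.7°| = 42.974 m/s².

43.0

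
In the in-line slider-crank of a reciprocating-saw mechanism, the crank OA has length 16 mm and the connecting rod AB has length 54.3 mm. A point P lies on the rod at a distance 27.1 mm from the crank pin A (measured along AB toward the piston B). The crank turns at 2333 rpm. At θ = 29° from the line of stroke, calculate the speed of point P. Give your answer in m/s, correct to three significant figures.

ω = 244.3 rad/s.  Crank-pin speed |V_A| = rω = 3.909 m/s, perpendicular to OA.
Rod angle: sinφ = −(r/L) sinθ ⇒ φ = -8.213°; ω_rod = −rω cosθ/√(L²−r²sin²θ) = -63.615 rad/s.
V_P = V_A + ω_rod × AP, with AP = 0.0271 m along the rod.
Components: V_Px = −rω sinθ − a·ω_rod·sinφ = -2.1414 m/s;  V_Py = rω cosθ + a·ω_rod·cosφ = +1.7126 m/s.
|V_P| = √(V_Px² + V_Py²) = 2.742 m/s.

2.74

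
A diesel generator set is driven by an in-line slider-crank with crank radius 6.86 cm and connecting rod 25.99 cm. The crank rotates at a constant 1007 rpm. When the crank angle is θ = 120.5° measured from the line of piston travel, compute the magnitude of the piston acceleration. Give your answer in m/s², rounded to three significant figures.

485

ω = 2π·1007/60 = 105.5 rad/s
x(θ) = r cosθ + √(L² − r² sin²θ); with ω constant, a = ω²·d²x/dθ².
d²x/dθ² = −r cosθ − r²(cos2θ)/√u − r⁴ sin²2θ/(4u^{3/2}),  u = L² − r² sin²θ = 0.0640543 m².
Substituting r = 0.0686 m, L = 0.2599 m, θ = 120.5°: d²x/dθ² = +0.04357 m.
a = ω²·d²x/dθ² = (105.5)²·(+0.04357) = +484.52 m/s²;  |a| = 484.52 m/s².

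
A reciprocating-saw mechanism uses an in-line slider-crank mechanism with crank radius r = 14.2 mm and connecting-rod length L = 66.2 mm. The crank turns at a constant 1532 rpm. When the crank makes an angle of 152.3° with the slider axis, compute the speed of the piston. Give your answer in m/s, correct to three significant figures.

ω = 2π·1532/60 = 160.4 rad/s
For an in-line slider-crank, x = r cosθ + √(L² − r² sin²θ), so v = −rω sinθ·[1 + r cosθ/√(L² − r² sin²θ)].
With r = 0.0142 m, L = 0.0662 m, θ = 152.3°: √(L² − r² sin²θ) = 0.06587 m.
v = −0.0142·160.4·0.46484·[1 + 0.0142·-0.88539/0.06587] = -0.85684 m/s.
|v| = 0.85684 m/s.

0.857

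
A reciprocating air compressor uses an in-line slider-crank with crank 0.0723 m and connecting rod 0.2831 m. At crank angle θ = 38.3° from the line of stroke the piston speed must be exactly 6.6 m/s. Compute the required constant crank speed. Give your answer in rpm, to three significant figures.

For an in-line slider-crank, |v_piston| = rω|sinθ|·[1 + r cosθ/√(L² − r² sin²θ)].
With r = 0.0723 m, L = 0.2831 m, θ = 38.3°: the bracketed kinematic factor |dx/dθ| = 0.053906 m.
ω = v/|dx/dθ| = 6.6/0.053906 = 122.44 rad/s.
N = 60ω/(2π) = 1169.2 rpm.

1170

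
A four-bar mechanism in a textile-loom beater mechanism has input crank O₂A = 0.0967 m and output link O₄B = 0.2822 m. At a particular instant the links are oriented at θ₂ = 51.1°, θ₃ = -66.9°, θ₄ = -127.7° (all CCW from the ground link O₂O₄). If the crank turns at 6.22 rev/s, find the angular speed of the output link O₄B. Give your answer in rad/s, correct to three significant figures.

ω₂ = 39.08 rad/s (from 6.22 rev/s).
Differentiating the loop-closure r₂e^{iθ₂}+r₃e^{iθ₃}=r₁+r₄e^{iθ₄} gives r₂ω₂e^{iθ₂}+r₃ω₃e^{iθ₃}=r₄ω₄e^{iθ₄}.
Eliminating the other unknown: ω₄ = r₂ω₂ sin(θ₂−θ₃) / [r₄ sin(θ₄−θ₃)].
Numerator sine = +0.88295; denominator sine = -0.87292.
Result = 0.0967·39.08·(+0.88295) / (0.2822·(-0.87292)) = -13.546 rad/s; magnitude 13.546 rad/s.

13.5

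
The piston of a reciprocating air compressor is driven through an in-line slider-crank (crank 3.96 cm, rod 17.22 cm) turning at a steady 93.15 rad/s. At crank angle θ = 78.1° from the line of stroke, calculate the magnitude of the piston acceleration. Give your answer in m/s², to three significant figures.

ω = 93.15 rad/s
x(θ) = r cosθ + √(L² − r² sin²θ); with ω constant, a = ω²·d²x/dθ².
d²x/dθ² = −r cosθ − r²(cos2θ)/√u − r⁴ sin²2θ/(4u^{3/2}),  u = L² − r² sin²θ = 0.0281514 m².
Substituting r = 0.0396 m, L = 0.1722 m, θ = 78.1°: d²x/dθ² = +0.00036462 m.
a = ω²·d²x/dθ² = (93.15)²·(+0.00036462) = +3.1638 m/s²;  |a| = 3.1638 m/s².

3.16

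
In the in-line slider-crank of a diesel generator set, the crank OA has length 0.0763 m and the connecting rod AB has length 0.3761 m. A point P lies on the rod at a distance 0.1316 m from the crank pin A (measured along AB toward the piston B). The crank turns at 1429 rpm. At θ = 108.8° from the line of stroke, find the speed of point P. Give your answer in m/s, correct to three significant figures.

10.8

ω = 149.6 rad/s.  Crank-pin speed |V_A| = rω = 11.418 m/s, perpendicular to OA.
Rod angle: sinφ = −(r/L) sinθ ⇒ φ = -11.072°; ω_rod = −rω cosθ/√(L²−r²sin²θ) = +9.9691 rad/s.
V_P = V_A + ω_rod × AP, with AP = 0.1316 m along the rod.
Components: V_Px = −rω sinθ − a·ω_rod·sinφ = -10.557 m/s;  V_Py = rω cosθ + a·ω_rod·cosφ = -2.3921 m/s.
|V_P| = √(V_Px² + V_Py²) = 10.824 m/s.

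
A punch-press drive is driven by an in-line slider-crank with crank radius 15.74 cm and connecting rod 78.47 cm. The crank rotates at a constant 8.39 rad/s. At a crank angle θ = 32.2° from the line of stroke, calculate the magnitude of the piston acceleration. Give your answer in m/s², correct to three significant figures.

10.4

ω = 8.39 rad/s
x(θ) = r cosθ + √(L² − r² sin²θ); with ω constant, a = ω²·d²x/dθ².
d²x/dθ² = −r cosθ − r²(cos2θ)/√u − r⁴ sin²2θ/(4u^{3/2}),  u = L² − r² sin²θ = 0.608719 m².
Substituting r = 0.1574 m, L = 0.7847 m, θ = 32.2°: d²x/dθ² = -0.14717 m.
a = ω²·d²x/dθ² = (8.39)²·(-0.14717) = -10.36 m/s²;  |a| = 10.36 m/s².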